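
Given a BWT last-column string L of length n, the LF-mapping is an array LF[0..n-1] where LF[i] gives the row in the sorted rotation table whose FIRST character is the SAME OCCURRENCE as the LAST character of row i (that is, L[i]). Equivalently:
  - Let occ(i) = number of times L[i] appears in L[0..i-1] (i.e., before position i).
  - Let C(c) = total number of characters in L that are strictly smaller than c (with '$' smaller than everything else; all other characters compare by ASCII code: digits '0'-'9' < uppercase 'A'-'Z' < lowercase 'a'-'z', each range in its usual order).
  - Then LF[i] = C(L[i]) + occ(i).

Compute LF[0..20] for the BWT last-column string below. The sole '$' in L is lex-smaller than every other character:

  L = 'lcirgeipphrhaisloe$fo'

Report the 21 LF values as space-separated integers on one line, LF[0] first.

Char counts: '$':1, 'a':1, 'c':1, 'e':2, 'f':1, 'g':1, 'h':2, 'i':3, 'l':2, 'o':2, 'p':2, 'r':2, 's':1
C (first-col start): C('$')=0, C('a')=1, C('c')=2, C('e')=3, C('f')=5, C('g')=6, C('h')=7, C('i')=9, C('l')=12, C('o')=14, C('p')=16, C('r')=18, C('s')=20
L[0]='l': occ=0, LF[0]=C('l')+0=12+0=12
L[1]='c': occ=0, LF[1]=C('c')+0=2+0=2
L[2]='i': occ=0, LF[2]=C('i')+0=9+0=9
L[3]='r': occ=0, LF[3]=C('r')+0=18+0=18
L[4]='g': occ=0, LF[4]=C('g')+0=6+0=6
L[5]='e': occ=0, LF[5]=C('e')+0=3+0=3
L[6]='i': occ=1, LF[6]=C('i')+1=9+1=10
L[7]='p': occ=0, LF[7]=C('p')+0=16+0=16
L[8]='p': occ=1, LF[8]=C('p')+1=16+1=17
L[9]='h': occ=0, LF[9]=C('h')+0=7+0=7
L[10]='r': occ=1, LF[10]=C('r')+1=18+1=19
L[11]='h': occ=1, LF[11]=C('h')+1=7+1=8
L[12]='a': occ=0, LF[12]=C('a')+0=1+0=1
L[13]='i': occ=2, LF[13]=C('i')+2=9+2=11
L[14]='s': occ=0, LF[14]=C('s')+0=20+0=20
L[15]='l': occ=1, LF[15]=C('l')+1=12+1=13
L[16]='o': occ=0, LF[16]=C('o')+0=14+0=14
L[17]='e': occ=1, LF[17]=C('e')+1=3+1=4
L[18]='$': occ=0, LF[18]=C('$')+0=0+0=0
L[19]='f': occ=0, LF[19]=C('f')+0=5+0=5
L[20]='o': occ=1, LF[20]=C('o')+1=14+1=15

Answer: 12 2 9 18 6 3 10 16 17 7 19 8 1 11 20 13 14 4 0 5 15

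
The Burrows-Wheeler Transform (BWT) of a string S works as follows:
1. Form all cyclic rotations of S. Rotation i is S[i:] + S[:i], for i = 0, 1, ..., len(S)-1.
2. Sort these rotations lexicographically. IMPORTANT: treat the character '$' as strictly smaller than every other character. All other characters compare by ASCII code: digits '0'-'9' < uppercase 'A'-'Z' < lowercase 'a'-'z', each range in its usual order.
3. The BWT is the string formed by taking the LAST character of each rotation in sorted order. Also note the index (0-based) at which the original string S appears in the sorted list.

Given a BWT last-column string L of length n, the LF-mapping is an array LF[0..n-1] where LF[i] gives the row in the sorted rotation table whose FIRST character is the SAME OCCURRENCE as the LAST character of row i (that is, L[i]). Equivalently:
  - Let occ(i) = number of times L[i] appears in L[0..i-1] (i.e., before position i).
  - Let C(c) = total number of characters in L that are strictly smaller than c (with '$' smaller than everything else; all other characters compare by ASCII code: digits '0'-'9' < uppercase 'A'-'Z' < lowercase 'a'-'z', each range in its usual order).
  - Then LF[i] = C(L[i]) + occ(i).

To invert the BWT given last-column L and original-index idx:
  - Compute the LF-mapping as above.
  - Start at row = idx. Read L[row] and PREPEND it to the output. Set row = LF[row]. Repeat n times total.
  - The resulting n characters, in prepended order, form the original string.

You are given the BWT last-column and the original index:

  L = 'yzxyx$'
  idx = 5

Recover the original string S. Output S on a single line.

LF mapping: 3 5 1 4 2 0
Walk LF starting at row 5, prepending L[row]:
  step 1: row=5, L[5]='$', prepend. Next row=LF[5]=0
  step 2: row=0, L[0]='y', prepend. Next row=LF[0]=3
  step 3: row=3, L[3]='y', prepend. Next row=LF[3]=4
  step 4: row=4, L[4]='x', prepend. Next row=LF[4]=2
  step 5: row=2, L[2]='x', prepend. Next row=LF[2]=1
  step 6: row=1, L[1]='z', prepend. Next row=LF[1]=5
Reversed output: zxxyy$

Answer: zxxyy$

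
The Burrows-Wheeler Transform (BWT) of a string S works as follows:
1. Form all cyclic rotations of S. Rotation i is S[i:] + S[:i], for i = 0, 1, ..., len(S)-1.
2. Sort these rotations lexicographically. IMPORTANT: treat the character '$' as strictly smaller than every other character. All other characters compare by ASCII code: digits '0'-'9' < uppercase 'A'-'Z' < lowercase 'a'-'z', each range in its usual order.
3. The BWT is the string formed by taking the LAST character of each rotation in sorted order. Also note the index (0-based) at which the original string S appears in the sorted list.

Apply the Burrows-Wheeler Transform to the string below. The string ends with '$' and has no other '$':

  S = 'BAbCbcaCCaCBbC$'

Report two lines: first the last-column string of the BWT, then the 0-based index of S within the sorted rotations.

Answer: CB$CbaaCbCcBACb
2

Derivation:
All 15 rotations (rotation i = S[i:]+S[:i]):
  rot[0] = BAbCbcaCCaCBbC$
  rot[1] = AbCbcaCCaCBbC$B
  rot[2] = bCbcaCCaCBbC$BA
  rot[3] = CbcaCCaCBbC$BAb
  rot[4] = bcaCCaCBbC$BAbC
  rot[5] = caCCaCBbC$BAbCb
  rot[6] = aCCaCBbC$BAbCbc
  rot[7] = CCaCBbC$BAbCbca
  rot[8] = CaCBbC$BAbCbcaC
  rot[9] = aCBbC$BAbCbcaCC
  rot[10] = CBbC$BAbCbcaCCa
  rot[11] = BbC$BAbCbcaCCaC
  rot[12] = bC$BAbCbcaCCaCB
  rot[13] = C$BAbCbcaCCaCBb
  rot[14] = $BAbCbcaCCaCBbC
Sorted (with $ < everything):
  sorted[0] = $BAbCbcaCCaCBbC  (last char: 'C')
  sorted[1] = AbCbcaCCaCBbC$B  (last char: 'B')
  sorted[2] = BAbCbcaCCaCBbC$  (last char: '$')
  sorted[3] = BbC$BAbCbcaCCaC  (last char: 'C')
  sorted[4] = C$BAbCbcaCCaCBb  (last char: 'b')
  sorted[5] = CBbC$BAbCbcaCCa  (last char: 'a')
  sorted[6] = CCaCBbC$BAbCbca  (last char: 'a')
  sorted[7] = CaCBbC$BAbCbcaC  (last char: 'C')
  sorted[8] = CbcaCCaCBbC$BAb  (last char: 'b')
  sorted[9] = aCBbC$BAbCbcaCC  (last char: 'C')
  sorted[10] = aCCaCBbC$BAbCbc  (last char: 'c')
  sorted[11] = bC$BAbCbcaCCaCB  (last char: 'B')
  sorted[12] = bCbcaCCaCBbC$BA  (last char: 'A')
  sorted[13] = bcaCCaCBbC$BAbC  (last char: 'C')
  sorted[14] = caCCaCBbC$BAbCb  (last char: 'b')
Last column: CB$CbaaCbCcBACb
Original string S is at sorted index 2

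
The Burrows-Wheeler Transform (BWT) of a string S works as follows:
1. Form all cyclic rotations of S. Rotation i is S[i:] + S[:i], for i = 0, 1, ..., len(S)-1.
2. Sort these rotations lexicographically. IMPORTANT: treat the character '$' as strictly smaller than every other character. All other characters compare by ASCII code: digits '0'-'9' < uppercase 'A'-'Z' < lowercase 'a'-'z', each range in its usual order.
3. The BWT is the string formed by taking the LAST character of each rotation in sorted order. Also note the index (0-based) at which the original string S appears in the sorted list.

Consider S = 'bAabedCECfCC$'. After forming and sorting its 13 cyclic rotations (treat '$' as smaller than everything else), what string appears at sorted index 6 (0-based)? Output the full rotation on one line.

Answer: ECfCC$bAabedC

Derivation:
All 13 rotations (rotation i = S[i:]+S[:i]):
  rot[0] = bAabedCECfCC$
  rot[1] = AabedCECfCC$b
  rot[2] = abedCECfCC$bA
  rot[3] = bedCECfCC$bAa
  rot[4] = edCECfCC$bAab
  rot[5] = dCECfCC$bAabe
  rot[6] = CECfCC$bAabed
  rot[7] = ECfCC$bAabedC
  rot[8] = CfCC$bAabedCE
  rot[9] = fCC$bAabedCEC
  rot[10] = CC$bAabedCECf
  rot[11] = C$bAabedCECfC
  rot[12] = $bAabedCECfCC
Sorted (with $ < everything):
  sorted[0] = $bAabedCECfCC
  sorted[1] = AabedCECfCC$b
  sorted[2] = C$bAabedCECfC
  sorted[3] = CC$bAabedCECf
  sorted[4] = CECfCC$bAabed
  sorted[5] = CfCC$bAabedCE
  sorted[6] = ECfCC$bAabedC
  sorted[7] = abedCECfCC$bA
  sorted[8] = bAabedCECfCC$
  sorted[9] = bedCECfCC$bAa
  sorted[10] = dCECfCC$bAabe
  sorted[11] = edCECfCC$bAab
  sorted[12] = fCC$bAabedCEC
sorted[6] = ECfCC$bAabedC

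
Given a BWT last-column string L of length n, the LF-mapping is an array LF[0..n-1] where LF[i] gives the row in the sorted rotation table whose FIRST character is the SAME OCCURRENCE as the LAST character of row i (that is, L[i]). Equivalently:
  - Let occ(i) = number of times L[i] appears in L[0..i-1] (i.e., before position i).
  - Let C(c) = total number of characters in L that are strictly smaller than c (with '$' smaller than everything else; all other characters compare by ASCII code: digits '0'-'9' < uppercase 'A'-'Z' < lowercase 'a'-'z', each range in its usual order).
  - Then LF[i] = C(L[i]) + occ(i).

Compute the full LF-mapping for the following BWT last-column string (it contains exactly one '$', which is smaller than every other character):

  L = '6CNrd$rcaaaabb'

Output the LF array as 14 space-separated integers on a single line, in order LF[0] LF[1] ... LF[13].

Answer: 1 2 3 12 11 0 13 10 4 5 6 7 8 9

Derivation:
Char counts: '$':1, '6':1, 'C':1, 'N':1, 'a':4, 'b':2, 'c':1, 'd':1, 'r':2
C (first-col start): C('$')=0, C('6')=1, C('C')=2, C('N')=3, C('a')=4, C('b')=8, C('c')=10, C('d')=11, C('r')=12
L[0]='6': occ=0, LF[0]=C('6')+0=1+0=1
L[1]='C': occ=0, LF[1]=C('C')+0=2+0=2
L[2]='N': occ=0, LF[2]=C('N')+0=3+0=3
L[3]='r': occ=0, LF[3]=C('r')+0=12+0=12
L[4]='d': occ=0, LF[4]=C('d')+0=11+0=11
L[5]='$': occ=0, LF[5]=C('$')+0=0+0=0
L[6]='r': occ=1, LF[6]=C('r')+1=12+1=13
L[7]='c': occ=0, LF[7]=C('c')+0=10+0=10
L[8]='a': occ=0, LF[8]=C('a')+0=4+0=4
L[9]='a': occ=1, LF[9]=C('a')+1=4+1=5
L[10]='a': occ=2, LF[10]=C('a')+2=4+2=6
L[11]='a': occ=3, LF[11]=C('a')+3=4+3=7
L[12]='b': occ=0, LF[12]=C('b')+0=8+0=8
L[13]='b': occ=1, LF[13]=C('b')+1=8+1=9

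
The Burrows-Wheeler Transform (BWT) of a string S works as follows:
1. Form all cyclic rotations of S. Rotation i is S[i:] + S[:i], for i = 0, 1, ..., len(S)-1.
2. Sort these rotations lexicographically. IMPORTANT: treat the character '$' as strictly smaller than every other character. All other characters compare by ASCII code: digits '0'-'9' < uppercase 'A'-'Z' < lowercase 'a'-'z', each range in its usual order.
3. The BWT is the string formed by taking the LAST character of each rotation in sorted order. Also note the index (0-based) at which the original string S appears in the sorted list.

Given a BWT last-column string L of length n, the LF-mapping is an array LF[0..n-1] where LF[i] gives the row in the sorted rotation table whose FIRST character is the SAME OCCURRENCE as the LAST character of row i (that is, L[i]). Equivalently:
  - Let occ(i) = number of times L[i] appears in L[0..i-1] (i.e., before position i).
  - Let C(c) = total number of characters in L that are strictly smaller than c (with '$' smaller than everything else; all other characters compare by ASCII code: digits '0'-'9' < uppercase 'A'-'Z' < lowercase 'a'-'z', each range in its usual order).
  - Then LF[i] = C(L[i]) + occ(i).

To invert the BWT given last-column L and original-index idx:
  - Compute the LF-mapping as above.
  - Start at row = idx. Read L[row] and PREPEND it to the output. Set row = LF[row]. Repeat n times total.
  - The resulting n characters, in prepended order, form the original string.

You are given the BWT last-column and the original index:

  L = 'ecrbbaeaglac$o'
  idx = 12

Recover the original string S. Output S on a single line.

Answer: oraclecabbage$

Derivation:
LF mapping: 8 6 13 4 5 1 9 2 10 11 3 7 0 12
Walk LF starting at row 12, prepending L[row]:
  step 1: row=12, L[12]='$', prepend. Next row=LF[12]=0
  step 2: row=0, L[0]='e', prepend. Next row=LF[0]=8
  step 3: row=8, L[8]='g', prepend. Next row=LF[8]=10
  step 4: row=10, L[10]='a', prepend. Next row=LF[10]=3
  step 5: row=3, L[3]='b', prepend. Next row=LF[3]=4
  step 6: row=4, L[4]='b', prepend. Next row=LF[4]=5
  step 7: row=5, L[5]='a', prepend. Next row=LF[5]=1
  step 8: row=1, L[1]='c', prepend. Next row=LF[1]=6
  step 9: row=6, L[6]='e', prepend. Next row=LF[6]=9
  step 10: row=9, L[9]='l', prepend. Next row=LF[9]=11
  step 11: row=11, L[11]='c', prepend. Next row=LF[11]=7
  step 12: row=7, L[7]='a', prepend. Next row=LF[7]=2
  step 13: row=2, L[2]='r', prepend. Next row=LF[2]=13
  step 14: row=13, L[13]='o', prepend. Next row=LF[13]=12
Reversed output: oraclecabbage$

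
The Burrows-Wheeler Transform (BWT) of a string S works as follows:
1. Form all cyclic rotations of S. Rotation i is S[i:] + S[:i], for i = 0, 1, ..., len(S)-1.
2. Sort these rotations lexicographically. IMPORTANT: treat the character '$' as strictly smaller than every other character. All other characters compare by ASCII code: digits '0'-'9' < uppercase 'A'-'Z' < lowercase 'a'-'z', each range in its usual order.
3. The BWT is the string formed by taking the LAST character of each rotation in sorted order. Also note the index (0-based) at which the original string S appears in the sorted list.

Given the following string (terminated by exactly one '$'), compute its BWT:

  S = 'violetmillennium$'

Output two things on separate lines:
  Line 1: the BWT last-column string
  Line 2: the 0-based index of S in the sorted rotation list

Answer: mllmvnloiutneiei$
16

Derivation:
All 17 rotations (rotation i = S[i:]+S[:i]):
  rot[0] = violetmillennium$
  rot[1] = ioletmillennium$v
  rot[2] = oletmillennium$vi
  rot[3] = letmillennium$vio
  rot[4] = etmillennium$viol
  rot[5] = tmillennium$viole
  rot[6] = millennium$violet
  rot[7] = illennium$violetm
  rot[8] = llennium$violetmi
  rot[9] = lennium$violetmil
  rot[10] = ennium$violetmill
  rot[11] = nnium$violetmille
  rot[12] = nium$violetmillen
  rot[13] = ium$violetmillenn
  rot[14] = um$violetmillenni
  rot[15] = m$violetmillenniu
  rot[16] = $violetmillennium
Sorted (with $ < everything):
  sorted[0] = $violetmillennium  (last char: 'm')
  sorted[1] = ennium$violetmill  (last char: 'l')
  sorted[2] = etmillennium$viol  (last char: 'l')
  sorted[3] = illennium$violetm  (last char: 'm')
  sorted[4] = ioletmillennium$v  (last char: 'v')
  sorted[5] = ium$violetmillenn  (last char: 'n')
  sorted[6] = lennium$violetmil  (last char: 'l')
  sorted[7] = letmillennium$vio  (last char: 'o')
  sorted[8] = llennium$violetmi  (last char: 'i')
  sorted[9] = m$violetmillenniu  (last char: 'u')
  sorted[10] = millennium$violet  (last char: 't')
  sorted[11] = nium$violetmillen  (last char: 'n')
  sorted[12] = nnium$violetmille  (last char: 'e')
  sorted[13] = oletmillennium$vi  (last char: 'i')
  sorted[14] = tmillennium$viole  (last char: 'e')
  sorted[15] = um$violetmillenni  (last char: 'i')
  sorted[16] = violetmillennium$  (last char: '$')
Last column: mllmvnloiutneiei$
Original string S is at sorted index 16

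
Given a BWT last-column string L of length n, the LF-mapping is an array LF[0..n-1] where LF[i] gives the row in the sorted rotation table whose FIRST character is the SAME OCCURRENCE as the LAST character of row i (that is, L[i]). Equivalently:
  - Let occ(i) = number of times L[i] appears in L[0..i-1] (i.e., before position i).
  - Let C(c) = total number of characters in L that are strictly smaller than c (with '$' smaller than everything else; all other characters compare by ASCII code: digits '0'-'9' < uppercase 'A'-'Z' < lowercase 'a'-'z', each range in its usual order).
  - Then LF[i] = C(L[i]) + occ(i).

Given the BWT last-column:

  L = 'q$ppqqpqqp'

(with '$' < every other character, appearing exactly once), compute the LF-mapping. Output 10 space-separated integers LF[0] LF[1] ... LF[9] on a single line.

Answer: 5 0 1 2 6 7 3 8 9 4

Derivation:
Char counts: '$':1, 'p':4, 'q':5
C (first-col start): C('$')=0, C('p')=1, C('q')=5
L[0]='q': occ=0, LF[0]=C('q')+0=5+0=5
L[1]='$': occ=0, LF[1]=C('$')+0=0+0=0
L[2]='p': occ=0, LF[2]=C('p')+0=1+0=1
L[3]='p': occ=1, LF[3]=C('p')+1=1+1=2
L[4]='q': occ=1, LF[4]=C('q')+1=5+1=6
L[5]='q': occ=2, LF[5]=C('q')+2=5+2=7
L[6]='p': occ=2, LF[6]=C('p')+2=1+2=3
L[7]='q': occ=3, LF[7]=C('q')+3=5+3=8
L[8]='q': occ=4, LF[8]=C('q')+4=5+4=9
L[9]='p': occ=3, LF[9]=C('p')+3=1+3=4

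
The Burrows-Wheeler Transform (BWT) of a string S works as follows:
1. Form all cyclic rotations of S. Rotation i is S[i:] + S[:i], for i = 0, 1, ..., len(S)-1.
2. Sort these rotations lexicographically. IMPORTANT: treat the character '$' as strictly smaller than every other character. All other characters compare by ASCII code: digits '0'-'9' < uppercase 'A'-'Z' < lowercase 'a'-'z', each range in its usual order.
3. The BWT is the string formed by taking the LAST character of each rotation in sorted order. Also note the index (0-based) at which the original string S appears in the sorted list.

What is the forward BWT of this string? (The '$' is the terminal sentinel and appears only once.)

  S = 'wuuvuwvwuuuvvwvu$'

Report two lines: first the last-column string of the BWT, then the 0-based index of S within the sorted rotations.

All 17 rotations (rotation i = S[i:]+S[:i]):
  rot[0] = wuuvuwvwuuuvvwvu$
  rot[1] = uuvuwvwuuuvvwvu$w
  rot[2] = uvuwvwuuuvvwvu$wu
  rot[3] = vuwvwuuuvvwvu$wuu
  rot[4] = uwvwuuuvvwvu$wuuv
  rot[5] = wvwuuuvvwvu$wuuvu
  rot[6] = vwuuuvvwvu$wuuvuw
  rot[7] = wuuuvvwvu$wuuvuwv
  rot[8] = uuuvvwvu$wuuvuwvw
  rot[9] = uuvvwvu$wuuvuwvwu
  rot[10] = uvvwvu$wuuvuwvwuu
  rot[11] = vvwvu$wuuvuwvwuuu
  rot[12] = vwvu$wuuvuwvwuuuv
  rot[13] = wvu$wuuvuwvwuuuvv
  rot[14] = vu$wuuvuwvwuuuvvw
  rot[15] = u$wuuvuwvwuuuvvwv
  rot[16] = $wuuvuwvwuuuvvwvu
Sorted (with $ < everything):
  sorted[0] = $wuuvuwvwuuuvvwvu  (last char: 'u')
  sorted[1] = u$wuuvuwvwuuuvvwv  (last char: 'v')
  sorted[2] = uuuvvwvu$wuuvuwvw  (last char: 'w')
  sorted[3] = uuvuwvwuuuvvwvu$w  (last char: 'w')
  sorted[4] = uuvvwvu$wuuvuwvwu  (last char: 'u')
  sorted[5] = uvuwvwuuuvvwvu$wu  (last char: 'u')
  sorted[6] = uvvwvu$wuuvuwvwuu  (last char: 'u')
  sorted[7] = uwvwuuuvvwvu$wuuv  (last char: 'v')
  sorted[8] = vu$wuuvuwvwuuuvvw  (last char: 'w')
  sorted[9] = vuwvwuuuvvwvu$wuu  (last char: 'u')
  sorted[10] = vvwvu$wuuvuwvwuuu  (last char: 'u')
  sorted[11] = vwuuuvvwvu$wuuvuw  (last char: 'w')
  sorted[12] = vwvu$wuuvuwvwuuuv  (last char: 'v')
  sorted[13] = wuuuvvwvu$wuuvuwv  (last char: 'v')
  sorted[14] = wuuvuwvwuuuvvwvu$  (last char: '$')
  sorted[15] = wvu$wuuvuwvwuuuvv  (last char: 'v')
  sorted[16] = wvwuuuvvwvu$wuuvu  (last char: 'u')
Last column: uvwwuuuvwuuwvv$vu
Original string S is at sorted index 14

Answer: uvwwuuuvwuuwvv$vu
14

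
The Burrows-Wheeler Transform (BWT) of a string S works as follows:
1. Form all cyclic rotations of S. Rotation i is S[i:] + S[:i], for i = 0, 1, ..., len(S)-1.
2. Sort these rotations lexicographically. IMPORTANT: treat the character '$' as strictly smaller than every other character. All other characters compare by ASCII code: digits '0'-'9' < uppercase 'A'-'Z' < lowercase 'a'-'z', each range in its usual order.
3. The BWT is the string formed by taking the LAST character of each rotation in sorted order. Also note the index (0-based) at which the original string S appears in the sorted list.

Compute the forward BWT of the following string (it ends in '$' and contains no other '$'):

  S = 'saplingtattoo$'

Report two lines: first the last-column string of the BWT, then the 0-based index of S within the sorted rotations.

All 14 rotations (rotation i = S[i:]+S[:i]):
  rot[0] = saplingtattoo$
  rot[1] = aplingtattoo$s
  rot[2] = plingtattoo$sa
  rot[3] = lingtattoo$sap
  rot[4] = ingtattoo$sapl
  rot[5] = ngtattoo$sapli
  rot[6] = gtattoo$saplin
  rot[7] = tattoo$sapling
  rot[8] = attoo$saplingt
  rot[9] = ttoo$saplingta
  rot[10] = too$saplingtat
  rot[11] = oo$saplingtatt
  rot[12] = o$saplingtatto
  rot[13] = $saplingtattoo
Sorted (with $ < everything):
  sorted[0] = $saplingtattoo  (last char: 'o')
  sorted[1] = aplingtattoo$s  (last char: 's')
  sorted[2] = attoo$saplingt  (last char: 't')
  sorted[3] = gtattoo$saplin  (last char: 'n')
  sorted[4] = ingtattoo$sapl  (last char: 'l')
  sorted[5] = lingtattoo$sap  (last char: 'p')
  sorted[6] = ngtattoo$sapli  (last char: 'i')
  sorted[7] = o$saplingtatto  (last char: 'o')
  sorted[8] = oo$saplingtatt  (last char: 't')
  sorted[9] = plingtattoo$sa  (last char: 'a')
  sorted[10] = saplingtattoo$  (last char: '$')
  sorted[11] = tattoo$sapling  (last char: 'g')
  sorted[12] = too$saplingtat  (last char: 't')
  sorted[13] = ttoo$saplingta  (last char: 'a')
Last column: ostnlpiota$gta
Original string S is at sorted index 10

Answer: ostnlpiota$gta
10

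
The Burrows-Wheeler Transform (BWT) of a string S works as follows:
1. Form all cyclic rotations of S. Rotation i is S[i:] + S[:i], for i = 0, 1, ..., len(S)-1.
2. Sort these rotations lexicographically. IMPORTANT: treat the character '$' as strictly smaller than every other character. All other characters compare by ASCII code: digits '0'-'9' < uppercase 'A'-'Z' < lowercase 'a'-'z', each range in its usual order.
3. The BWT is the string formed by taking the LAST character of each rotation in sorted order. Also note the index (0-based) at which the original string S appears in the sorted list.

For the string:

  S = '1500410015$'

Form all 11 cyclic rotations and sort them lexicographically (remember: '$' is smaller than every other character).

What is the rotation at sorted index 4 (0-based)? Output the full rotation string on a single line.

Answer: 0410015$150

Derivation:
All 11 rotations (rotation i = S[i:]+S[:i]):
  rot[0] = 1500410015$
  rot[1] = 500410015$1
  rot[2] = 00410015$15
  rot[3] = 0410015$150
  rot[4] = 410015$1500
  rot[5] = 10015$15004
  rot[6] = 0015$150041
  rot[7] = 015$1500410
  rot[8] = 15$15004100
  rot[9] = 5$150041001
  rot[10] = $1500410015
Sorted (with $ < everything):
  sorted[0] = $1500410015
  sorted[1] = 0015$150041
  sorted[2] = 00410015$15
  sorted[3] = 015$1500410
  sorted[4] = 0410015$150
  sorted[5] = 10015$15004
  sorted[6] = 15$15004100
  sorted[7] = 1500410015$
  sorted[8] = 410015$1500
  sorted[9] = 5$150041001
  sorted[10] = 500410015$1
sorted[4] = 0410015$150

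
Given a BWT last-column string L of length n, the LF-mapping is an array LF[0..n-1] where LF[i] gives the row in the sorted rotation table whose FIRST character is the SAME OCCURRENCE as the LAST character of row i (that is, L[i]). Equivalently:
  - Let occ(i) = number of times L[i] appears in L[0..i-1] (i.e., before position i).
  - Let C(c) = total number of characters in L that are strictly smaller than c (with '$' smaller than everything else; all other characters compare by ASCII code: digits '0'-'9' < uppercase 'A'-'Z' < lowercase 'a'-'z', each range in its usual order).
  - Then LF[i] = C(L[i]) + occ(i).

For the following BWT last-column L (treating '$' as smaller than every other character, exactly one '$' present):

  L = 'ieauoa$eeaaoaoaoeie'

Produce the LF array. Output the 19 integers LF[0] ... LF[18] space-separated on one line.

Answer: 12 7 1 18 14 2 0 8 9 3 4 15 5 16 6 17 10 13 11

Derivation:
Char counts: '$':1, 'a':6, 'e':5, 'i':2, 'o':4, 'u':1
C (first-col start): C('$')=0, C('a')=1, C('e')=7, C('i')=12, C('o')=14, C('u')=18
L[0]='i': occ=0, LF[0]=C('i')+0=12+0=12
L[1]='e': occ=0, LF[1]=C('e')+0=7+0=7
L[2]='a': occ=0, LF[2]=C('a')+0=1+0=1
L[3]='u': occ=0, LF[3]=C('u')+0=18+0=18
L[4]='o': occ=0, LF[4]=C('o')+0=14+0=14
L[5]='a': occ=1, LF[5]=C('a')+1=1+1=2
L[6]='$': occ=0, LF[6]=C('$')+0=0+0=0
L[7]='e': occ=1, LF[7]=C('e')+1=7+1=8
L[8]='e': occ=2, LF[8]=C('e')+2=7+2=9
L[9]='a': occ=2, LF[9]=C('a')+2=1+2=3
L[10]='a': occ=3, LF[10]=C('a')+3=1+3=4
L[11]='o': occ=1, LF[11]=C('o')+1=14+1=15
L[12]='a': occ=4, LF[12]=C('a')+4=1+4=5
L[13]='o': occ=2, LF[13]=C('o')+2=14+2=16
L[14]='a': occ=5, LF[14]=C('a')+5=1+5=6
L[15]='o': occ=3, LF[15]=C('o')+3=14+3=17
L[16]='e': occ=3, LF[16]=C('e')+3=7+3=10
L[17]='i': occ=1, LF[17]=C('i')+1=12+1=13
L[18]='e': occ=4, LF[18]=C('e')+4=7+4=11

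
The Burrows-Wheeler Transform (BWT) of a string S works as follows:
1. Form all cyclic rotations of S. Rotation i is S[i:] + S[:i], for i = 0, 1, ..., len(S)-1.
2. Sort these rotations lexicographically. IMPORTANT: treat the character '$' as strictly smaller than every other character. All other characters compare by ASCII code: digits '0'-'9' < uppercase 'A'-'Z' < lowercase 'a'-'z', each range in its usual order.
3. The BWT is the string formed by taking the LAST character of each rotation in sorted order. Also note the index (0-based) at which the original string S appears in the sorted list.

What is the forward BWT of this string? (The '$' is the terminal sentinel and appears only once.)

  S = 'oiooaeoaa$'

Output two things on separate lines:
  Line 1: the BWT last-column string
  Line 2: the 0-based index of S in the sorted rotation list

Answer: aaooaoeo$i
8

Derivation:
All 10 rotations (rotation i = S[i:]+S[:i]):
  rot[0] = oiooaeoaa$
  rot[1] = iooaeoaa$o
  rot[2] = ooaeoaa$oi
  rot[3] = oaeoaa$oio
  rot[4] = aeoaa$oioo
  rot[5] = eoaa$oiooa
  rot[6] = oaa$oiooae
  rot[7] = aa$oiooaeo
  rot[8] = a$oiooaeoa
  rot[9] = $oiooaeoaa
Sorted (with $ < everything):
  sorted[0] = $oiooaeoaa  (last char: 'a')
  sorted[1] = a$oiooaeoa  (last char: 'a')
  sorted[2] = aa$oiooaeo  (last char: 'o')
  sorted[3] = aeoaa$oioo  (last char: 'o')
  sorted[4] = eoaa$oiooa  (last char: 'a')
  sorted[5] = iooaeoaa$o  (last char: 'o')
  sorted[6] = oaa$oiooae  (last char: 'e')
  sorted[7] = oaeoaa$oio  (last char: 'o')
  sorted[8] = oiooaeoaa$  (last char: '$')
  sorted[9] = ooaeoaa$oi  (last char: 'i')
Last column: aaooaoeo$i
Original string S is at sorted index 8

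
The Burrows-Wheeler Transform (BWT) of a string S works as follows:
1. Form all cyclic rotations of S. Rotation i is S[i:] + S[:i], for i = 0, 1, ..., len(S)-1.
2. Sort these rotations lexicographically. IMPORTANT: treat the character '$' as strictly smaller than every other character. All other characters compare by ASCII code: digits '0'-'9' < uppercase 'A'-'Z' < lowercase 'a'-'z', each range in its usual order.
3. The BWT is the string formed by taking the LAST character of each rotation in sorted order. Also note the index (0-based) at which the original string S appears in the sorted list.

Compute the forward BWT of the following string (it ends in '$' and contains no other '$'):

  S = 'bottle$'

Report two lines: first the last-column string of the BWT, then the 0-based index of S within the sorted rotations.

All 7 rotations (rotation i = S[i:]+S[:i]):
  rot[0] = bottle$
  rot[1] = ottle$b
  rot[2] = ttle$bo
  rot[3] = tle$bot
  rot[4] = le$bott
  rot[5] = e$bottl
  rot[6] = $bottle
Sorted (with $ < everything):
  sorted[0] = $bottle  (last char: 'e')
  sorted[1] = bottle$  (last char: '$')
  sorted[2] = e$bottl  (last char: 'l')
  sorted[3] = le$bott  (last char: 't')
  sorted[4] = ottle$b  (last char: 'b')
  sorted[5] = tle$bot  (last char: 't')
  sorted[6] = ttle$bo  (last char: 'o')
Last column: e$ltbto
Original string S is at sorted index 1

Answer: e$ltbto
1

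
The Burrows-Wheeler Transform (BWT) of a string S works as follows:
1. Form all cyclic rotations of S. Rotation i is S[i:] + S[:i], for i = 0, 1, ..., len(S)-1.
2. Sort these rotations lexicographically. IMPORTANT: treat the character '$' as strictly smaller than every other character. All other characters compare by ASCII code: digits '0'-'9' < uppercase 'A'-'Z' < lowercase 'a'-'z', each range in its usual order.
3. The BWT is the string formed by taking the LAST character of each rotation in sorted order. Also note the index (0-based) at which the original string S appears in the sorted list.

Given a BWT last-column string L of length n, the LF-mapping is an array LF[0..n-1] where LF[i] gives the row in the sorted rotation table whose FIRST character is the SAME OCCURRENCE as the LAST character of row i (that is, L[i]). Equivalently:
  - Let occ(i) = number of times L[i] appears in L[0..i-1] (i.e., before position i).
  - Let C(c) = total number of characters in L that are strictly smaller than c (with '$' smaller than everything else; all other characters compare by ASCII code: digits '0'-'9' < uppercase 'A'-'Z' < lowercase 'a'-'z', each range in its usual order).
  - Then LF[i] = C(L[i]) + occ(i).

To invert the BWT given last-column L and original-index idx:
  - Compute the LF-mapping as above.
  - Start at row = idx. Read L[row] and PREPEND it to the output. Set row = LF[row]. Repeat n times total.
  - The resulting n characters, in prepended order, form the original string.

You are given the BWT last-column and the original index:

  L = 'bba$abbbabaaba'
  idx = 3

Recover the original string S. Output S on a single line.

LF mapping: 7 8 1 0 2 9 10 11 3 12 4 5 13 6
Walk LF starting at row 3, prepending L[row]:
  step 1: row=3, L[3]='$', prepend. Next row=LF[3]=0
  step 2: row=0, L[0]='b', prepend. Next row=LF[0]=7
  step 3: row=7, L[7]='b', prepend. Next row=LF[7]=11
  step 4: row=11, L[11]='a', prepend. Next row=LF[11]=5
  step 5: row=5, L[5]='b', prepend. Next row=LF[5]=9
  step 6: row=9, L[9]='b', prepend. Next row=LF[9]=12
  step 7: row=12, L[12]='b', prepend. Next row=LF[12]=13
  step 8: row=13, L[13]='a', prepend. Next row=LF[13]=6
  step 9: row=6, L[6]='b', prepend. Next row=LF[6]=10
  step 10: row=10, L[10]='a', prepend. Next row=LF[10]=4
  step 11: row=4, L[4]='a', prepend. Next row=LF[4]=2
  step 12: row=2, L[2]='a', prepend. Next row=LF[2]=1
  step 13: row=1, L[1]='b', prepend. Next row=LF[1]=8
  step 14: row=8, L[8]='a', prepend. Next row=LF[8]=3
Reversed output: abaaababbbabb$

Answer: abaaababbbabb$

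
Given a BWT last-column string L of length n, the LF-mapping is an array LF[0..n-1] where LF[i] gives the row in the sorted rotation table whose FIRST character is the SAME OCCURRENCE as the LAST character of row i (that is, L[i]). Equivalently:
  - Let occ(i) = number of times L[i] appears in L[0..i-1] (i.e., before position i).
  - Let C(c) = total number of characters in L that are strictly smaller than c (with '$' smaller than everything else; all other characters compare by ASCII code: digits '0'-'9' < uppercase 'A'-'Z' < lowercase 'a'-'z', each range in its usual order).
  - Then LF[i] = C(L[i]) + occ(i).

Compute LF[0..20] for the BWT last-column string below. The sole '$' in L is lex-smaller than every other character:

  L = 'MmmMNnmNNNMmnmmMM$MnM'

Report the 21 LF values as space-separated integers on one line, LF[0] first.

Answer: 1 12 13 2 8 18 14 9 10 11 3 15 19 16 17 4 5 0 6 20 7

Derivation:
Char counts: '$':1, 'M':7, 'N':4, 'm':6, 'n':3
C (first-col start): C('$')=0, C('M')=1, C('N')=8, C('m')=12, C('n')=18
L[0]='M': occ=0, LF[0]=C('M')+0=1+0=1
L[1]='m': occ=0, LF[1]=C('m')+0=12+0=12
L[2]='m': occ=1, LF[2]=C('m')+1=12+1=13
L[3]='M': occ=1, LF[3]=C('M')+1=1+1=2
L[4]='N': occ=0, LF[4]=C('N')+0=8+0=8
L[5]='n': occ=0, LF[5]=C('n')+0=18+0=18
L[6]='m': occ=2, LF[6]=C('m')+2=12+2=14
L[7]='N': occ=1, LF[7]=C('N')+1=8+1=9
L[8]='N': occ=2, LF[8]=C('N')+2=8+2=10
L[9]='N': occ=3, LF[9]=C('N')+3=8+3=11
L[10]='M': occ=2, LF[10]=C('M')+2=1+2=3
L[11]='m': occ=3, LF[11]=C('m')+3=12+3=15
L[12]='n': occ=1, LF[12]=C('n')+1=18+1=19
L[13]='m': occ=4, LF[13]=C('m')+4=12+4=16
L[14]='m': occ=5, LF[14]=C('m')+5=12+5=17
L[15]='M': occ=3, LF[15]=C('M')+3=1+3=4
L[16]='M': occ=4, LF[16]=C('M')+4=1+4=5
L[17]='$': occ=0, LF[17]=C('$')+0=0+0=0
L[18]='M': occ=5, LF[18]=C('M')+5=1+5=6
L[19]='n': occ=2, LF[19]=C('n')+2=18+2=20
L[20]='M': occ=6, LF[20]=C('M')+6=1+6=7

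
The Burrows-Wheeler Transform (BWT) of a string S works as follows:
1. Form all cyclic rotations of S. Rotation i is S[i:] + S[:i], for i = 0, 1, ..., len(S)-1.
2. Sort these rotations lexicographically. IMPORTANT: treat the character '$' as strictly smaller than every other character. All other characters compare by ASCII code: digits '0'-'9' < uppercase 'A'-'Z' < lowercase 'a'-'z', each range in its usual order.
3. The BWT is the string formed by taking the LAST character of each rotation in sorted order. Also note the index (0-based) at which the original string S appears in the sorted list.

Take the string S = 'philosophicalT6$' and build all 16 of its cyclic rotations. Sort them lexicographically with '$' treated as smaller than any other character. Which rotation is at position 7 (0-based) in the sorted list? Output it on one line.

Answer: icalT6$philosoph

Derivation:
All 16 rotations (rotation i = S[i:]+S[:i]):
  rot[0] = philosophicalT6$
  rot[1] = hilosophicalT6$p
  rot[2] = ilosophicalT6$ph
  rot[3] = losophicalT6$phi
  rot[4] = osophicalT6$phil
  rot[5] = sophicalT6$philo
  rot[6] = ophicalT6$philos
  rot[7] = phicalT6$philoso
  rot[8] = hicalT6$philosop
  rot[9] = icalT6$philosoph
  rot[10] = calT6$philosophi
  rot[11] = alT6$philosophic
  rot[12] = lT6$philosophica
  rot[13] = T6$philosophical
  rot[14] = 6$philosophicalT
  rot[15] = $philosophicalT6
Sorted (with $ < everything):
  sorted[0] = $philosophicalT6
  sorted[1] = 6$philosophicalT
  sorted[2] = T6$philosophical
  sorted[3] = alT6$philosophic
  sorted[4] = calT6$philosophi
  sorted[5] = hicalT6$philosop
  sorted[6] = hilosophicalT6$p
  sorted[7] = icalT6$philosoph
  sorted[8] = ilosophicalT6$ph
  sorted[9] = lT6$philosophica
  sorted[10] = losophicalT6$phi
  sorted[11] = ophicalT6$philos
  sorted[12] = osophicalT6$phil
  sorted[13] = phicalT6$philoso
  sorted[14] = philosophicalT6$
  sorted[15] = sophicalT6$philo
sorted[7] = icalT6$philosoph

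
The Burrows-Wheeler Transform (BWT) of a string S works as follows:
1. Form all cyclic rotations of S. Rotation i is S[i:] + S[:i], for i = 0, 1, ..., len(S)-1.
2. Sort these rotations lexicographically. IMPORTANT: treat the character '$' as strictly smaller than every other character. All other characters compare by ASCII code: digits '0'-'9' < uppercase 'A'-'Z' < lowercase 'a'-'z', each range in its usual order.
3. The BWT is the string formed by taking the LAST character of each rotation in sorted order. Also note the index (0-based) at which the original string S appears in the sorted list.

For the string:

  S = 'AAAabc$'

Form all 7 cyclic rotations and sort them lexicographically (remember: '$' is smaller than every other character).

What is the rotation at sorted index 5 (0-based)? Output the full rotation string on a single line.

Answer: bc$AAAa

Derivation:
All 7 rotations (rotation i = S[i:]+S[:i]):
  rot[0] = AAAabc$
  rot[1] = AAabc$A
  rot[2] = Aabc$AA
  rot[3] = abc$AAA
  rot[4] = bc$AAAa
  rot[5] = c$AAAab
  rot[6] = $AAAabc
Sorted (with $ < everything):
  sorted[0] = $AAAabc
  sorted[1] = AAAabc$
  sorted[2] = AAabc$A
  sorted[3] = Aabc$AA
  sorted[4] = abc$AAA
  sorted[5] = bc$AAAa
  sorted[6] = c$AAAab
sorted[5] = bc$AAAa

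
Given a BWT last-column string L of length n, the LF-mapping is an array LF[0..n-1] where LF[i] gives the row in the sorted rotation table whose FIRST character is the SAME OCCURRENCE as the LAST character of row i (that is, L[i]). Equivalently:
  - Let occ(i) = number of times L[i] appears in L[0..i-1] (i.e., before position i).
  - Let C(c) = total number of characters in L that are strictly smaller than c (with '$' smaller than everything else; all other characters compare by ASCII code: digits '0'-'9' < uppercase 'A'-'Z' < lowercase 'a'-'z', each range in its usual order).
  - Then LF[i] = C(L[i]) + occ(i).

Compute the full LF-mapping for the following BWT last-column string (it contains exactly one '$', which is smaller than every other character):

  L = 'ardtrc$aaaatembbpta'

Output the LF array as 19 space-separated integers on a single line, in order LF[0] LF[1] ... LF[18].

Answer: 1 14 10 16 15 9 0 2 3 4 5 17 11 12 7 8 13 18 6

Derivation:
Char counts: '$':1, 'a':6, 'b':2, 'c':1, 'd':1, 'e':1, 'm':1, 'p':1, 'r':2, 't':3
C (first-col start): C('$')=0, C('a')=1, C('b')=7, C('c')=9, C('d')=10, C('e')=11, C('m')=12, C('p')=13, C('r')=14, C('t')=16
L[0]='a': occ=0, LF[0]=C('a')+0=1+0=1
L[1]='r': occ=0, LF[1]=C('r')+0=14+0=14
L[2]='d': occ=0, LF[2]=C('d')+0=10+0=10
L[3]='t': occ=0, LF[3]=C('t')+0=16+0=16
L[4]='r': occ=1, LF[4]=C('r')+1=14+1=15
L[5]='c': occ=0, LF[5]=C('c')+0=9+0=9
L[6]='$': occ=0, LF[6]=C('$')+0=0+0=0
L[7]='a': occ=1, LF[7]=C('a')+1=1+1=2
L[8]='a': occ=2, LF[8]=C('a')+2=1+2=3
L[9]='a': occ=3, LF[9]=C('a')+3=1+3=4
L[10]='a': occ=4, LF[10]=C('a')+4=1+4=5
L[11]='t': occ=1, LF[11]=C('t')+1=16+1=17
L[12]='e': occ=0, LF[12]=C('e')+0=11+0=11
L[13]='m': occ=0, LF[13]=C('m')+0=12+0=12
L[14]='b': occ=0, LF[14]=C('b')+0=7+0=7
L[15]='b': occ=1, LF[15]=C('b')+1=7+1=8
L[16]='p': occ=0, LF[16]=C('p')+0=13+0=13
L[17]='t': occ=2, LF[17]=C('t')+2=16+2=18
L[18]='a': occ=5, LF[18]=C('a')+5=1+5=6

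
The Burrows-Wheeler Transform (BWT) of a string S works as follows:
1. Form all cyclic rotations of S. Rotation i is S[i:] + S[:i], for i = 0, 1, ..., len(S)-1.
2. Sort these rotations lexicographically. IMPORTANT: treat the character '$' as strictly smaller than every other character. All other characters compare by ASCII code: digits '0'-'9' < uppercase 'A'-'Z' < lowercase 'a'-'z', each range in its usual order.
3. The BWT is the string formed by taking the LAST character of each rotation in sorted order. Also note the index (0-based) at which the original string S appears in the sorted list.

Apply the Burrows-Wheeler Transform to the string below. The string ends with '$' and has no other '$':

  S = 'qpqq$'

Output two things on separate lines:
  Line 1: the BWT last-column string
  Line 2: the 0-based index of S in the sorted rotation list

All 5 rotations (rotation i = S[i:]+S[:i]):
  rot[0] = qpqq$
  rot[1] = pqq$q
  rot[2] = qq$qp
  rot[3] = q$qpq
  rot[4] = $qpqq
Sorted (with $ < everything):
  sorted[0] = $qpqq  (last char: 'q')
  sorted[1] = pqq$q  (last char: 'q')
  sorted[2] = q$qpq  (last char: 'q')
  sorted[3] = qpqq$  (last char: '$')
  sorted[4] = qq$qp  (last char: 'p')
Last column: qqq$p
Original string S is at sorted index 3

Answer: qqq$p
3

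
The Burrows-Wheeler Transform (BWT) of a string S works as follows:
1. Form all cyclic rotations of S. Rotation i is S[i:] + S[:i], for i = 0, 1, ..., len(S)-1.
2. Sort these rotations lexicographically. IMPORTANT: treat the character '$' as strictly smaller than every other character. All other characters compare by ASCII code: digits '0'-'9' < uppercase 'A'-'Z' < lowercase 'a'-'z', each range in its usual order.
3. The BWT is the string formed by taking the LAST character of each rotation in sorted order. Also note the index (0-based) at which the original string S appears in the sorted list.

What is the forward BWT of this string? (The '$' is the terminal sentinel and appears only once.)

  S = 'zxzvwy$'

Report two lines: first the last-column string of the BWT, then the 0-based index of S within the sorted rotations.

Answer: yzvzwx$
6

Derivation:
All 7 rotations (rotation i = S[i:]+S[:i]):
  rot[0] = zxzvwy$
  rot[1] = xzvwy$z
  rot[2] = zvwy$zx
  rot[3] = vwy$zxz
  rot[4] = wy$zxzv
  rot[5] = y$zxzvw
  rot[6] = $zxzvwy
Sorted (with $ < everything):
  sorted[0] = $zxzvwy  (last char: 'y')
  sorted[1] = vwy$zxz  (last char: 'z')
  sorted[2] = wy$zxzv  (last char: 'v')
  sorted[3] = xzvwy$z  (last char: 'z')
  sorted[4] = y$zxzvw  (last char: 'w')
  sorted[5] = zvwy$zx  (last char: 'x')
  sorted[6] = zxzvwy$  (last char: '$')
Last column: yzvzwx$
Original string S is at sorted index 6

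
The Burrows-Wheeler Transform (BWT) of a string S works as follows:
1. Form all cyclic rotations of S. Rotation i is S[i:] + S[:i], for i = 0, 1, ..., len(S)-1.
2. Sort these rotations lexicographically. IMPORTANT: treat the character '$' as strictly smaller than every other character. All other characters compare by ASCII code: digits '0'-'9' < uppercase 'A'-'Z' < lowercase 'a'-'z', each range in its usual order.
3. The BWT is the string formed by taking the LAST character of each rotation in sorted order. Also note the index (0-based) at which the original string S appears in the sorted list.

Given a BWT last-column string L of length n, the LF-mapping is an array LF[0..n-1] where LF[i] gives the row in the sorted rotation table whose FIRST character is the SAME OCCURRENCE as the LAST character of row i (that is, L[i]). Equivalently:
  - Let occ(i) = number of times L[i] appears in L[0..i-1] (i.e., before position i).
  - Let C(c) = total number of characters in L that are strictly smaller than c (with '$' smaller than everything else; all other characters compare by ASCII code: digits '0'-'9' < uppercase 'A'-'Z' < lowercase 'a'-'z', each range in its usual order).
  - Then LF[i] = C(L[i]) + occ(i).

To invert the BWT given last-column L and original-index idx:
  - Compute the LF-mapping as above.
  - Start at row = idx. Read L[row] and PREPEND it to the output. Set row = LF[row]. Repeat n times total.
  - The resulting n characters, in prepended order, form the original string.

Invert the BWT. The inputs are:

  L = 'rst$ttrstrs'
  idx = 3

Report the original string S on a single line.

Answer: rtstrsttsr$

Derivation:
LF mapping: 1 4 7 0 8 9 2 5 10 3 6
Walk LF starting at row 3, prepending L[row]:
  step 1: row=3, L[3]='$', prepend. Next row=LF[3]=0
  step 2: row=0, L[0]='r', prepend. Next row=LF[0]=1
  step 3: row=1, L[1]='s', prepend. Next row=LF[1]=4
  step 4: row=4, L[4]='t', prepend. Next row=LF[4]=8
  step 5: row=8, L[8]='t', prepend. Next row=LF[8]=10
  step 6: row=10, L[10]='s', prepend. Next row=LF[10]=6
  step 7: row=6, L[6]='r', prepend. Next row=LF[6]=2
  step 8: row=2, L[2]='t', prepend. Next row=LF[2]=7
  step 9: row=7, L[7]='s', prepend. Next row=LF[7]=5
  step 10: row=5, L[5]='t', prepend. Next row=LF[5]=9
  step 11: row=9, L[9]='r', prepend. Next row=LF[9]=3
Reversed output: rtstrsttsr$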